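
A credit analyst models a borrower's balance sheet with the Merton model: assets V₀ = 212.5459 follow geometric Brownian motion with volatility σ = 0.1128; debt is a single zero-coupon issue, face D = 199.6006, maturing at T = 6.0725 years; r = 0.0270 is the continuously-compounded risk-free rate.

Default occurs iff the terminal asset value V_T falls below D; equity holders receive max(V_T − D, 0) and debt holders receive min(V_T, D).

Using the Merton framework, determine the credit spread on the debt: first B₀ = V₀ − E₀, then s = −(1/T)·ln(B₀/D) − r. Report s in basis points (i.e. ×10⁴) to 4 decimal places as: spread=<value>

spread=60.6838

Equity is a call on the firm's assets struck at D = 199.6006:
d₁ = [ln(V₀/D) + (r + σ²/2)T] / (σ√T)
   = [ln(212.5459/199.6006) + (0.0270 + 0.5·0.1128²)·6.0725] / (0.1128·√6.0725)
   = [0.062840 + 0.202590] / 0.277967 = 0.954898
d₂ = d₁ − σ√T = 0.954898 − 0.277967 = 0.676931
N(d₁) = 0.830185,  N(d₂) = 0.750775,  e^(−rT) = 0.848778
E₀ = V₀·N(d₁) − D·e^(−rT)·N(d₂)
   = 212.5459·0.830185 − 199.6006·0.848778·0.750775 = 49.258698
B₀ = V₀ − E₀ = 212.5459 − 49.258698 = 163.287202
spread = −(1/T)·ln(B₀/D) − r = −(1/6.0725)·ln(163.287202/199.6006) − 0.0270 = 0.00606838
in basis points: 0.00606838 × 10⁴ = 60.6838 bp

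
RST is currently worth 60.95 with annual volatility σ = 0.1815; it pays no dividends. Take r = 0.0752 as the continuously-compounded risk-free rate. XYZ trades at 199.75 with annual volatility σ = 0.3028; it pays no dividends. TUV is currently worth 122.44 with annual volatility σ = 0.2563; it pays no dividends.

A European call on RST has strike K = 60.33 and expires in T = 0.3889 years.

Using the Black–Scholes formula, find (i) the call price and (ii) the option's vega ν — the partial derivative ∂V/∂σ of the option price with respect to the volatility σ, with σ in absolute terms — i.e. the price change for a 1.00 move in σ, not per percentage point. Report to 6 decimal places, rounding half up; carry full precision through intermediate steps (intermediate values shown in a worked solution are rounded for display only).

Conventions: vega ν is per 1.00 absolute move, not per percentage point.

price = 4.039076
ν = 13.967907

σ√T = 0.1815·√0.3889 = 0.113187
d₁ = (ln(S/K) + (r+σ²/2)T) / (σ√T) = (ln(60.95/60.33) + (0.0752+0.1815²/2)·0.3889) / 0.113187 = (0.010224 + 0.035651) / 0.113187 = 0.405306
d₂ = d₁ − σ√T = 0.405306 − 0.113187 = 0.292119
e^{−rT} = 0.971178
N(d₁) = 0.657374,  N(d₂) = 0.614902
Call price V = S·N(d₁) − K·e^{−rT}·N(d₂) = 40.066926 − 36.027850 = 4.039076
φ(d₁) = (1/√(2π))·e^{−d₁²/2} = 0.367484
ν = S·φ(d₁)·√T = 13.967907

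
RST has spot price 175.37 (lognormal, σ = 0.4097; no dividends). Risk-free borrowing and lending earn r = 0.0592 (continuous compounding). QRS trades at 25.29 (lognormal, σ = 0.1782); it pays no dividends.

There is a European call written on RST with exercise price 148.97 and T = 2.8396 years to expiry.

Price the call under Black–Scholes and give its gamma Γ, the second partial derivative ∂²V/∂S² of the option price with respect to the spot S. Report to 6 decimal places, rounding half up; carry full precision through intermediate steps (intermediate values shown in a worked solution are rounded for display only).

price = 69.772944
Γ = 0.002345

σ√T = 0.4097·√2.8396 = 0.690390
d₁ = (ln(S/K) + (r+σ²/2)T) / (σ√T) = (ln(175.37/148.97) + (0.0592+0.4097²/2)·2.8396) / 0.690390 = (0.163153 + 0.406424) / 0.690390 = 0.825007
d₂ = d₁ − σ√T = 0.825007 − 0.690390 = 0.134617
e^{−rT} = 0.845266
N(d₁) = 0.795316,  N(d₂) = 0.553543
Call price V = S·N(d₁) − K·e^{−rT}·N(d₂) = 139.474600 − 69.701656 = 69.772944
φ(d₁) = (1/√(2π))·e^{−d₁²/2} = 0.283865
Γ = φ(d₁) / (S·σ·√T) = 0.002345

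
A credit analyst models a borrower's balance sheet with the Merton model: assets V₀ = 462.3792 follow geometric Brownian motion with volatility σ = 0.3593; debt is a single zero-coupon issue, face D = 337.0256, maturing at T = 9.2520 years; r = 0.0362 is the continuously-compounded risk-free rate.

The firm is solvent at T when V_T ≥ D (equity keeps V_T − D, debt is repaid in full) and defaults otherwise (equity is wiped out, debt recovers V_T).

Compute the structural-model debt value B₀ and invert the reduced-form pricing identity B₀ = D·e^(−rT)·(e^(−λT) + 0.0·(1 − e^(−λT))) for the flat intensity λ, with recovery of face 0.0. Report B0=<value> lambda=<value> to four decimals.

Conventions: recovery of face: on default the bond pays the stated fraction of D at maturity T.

Work the structural quantities from V₀ = 462.3792 against face 337.0256:
d₁ = [ln(V₀/D) + (r + σ²/2)T] / (σ√T)
   = [ln(462.3792/337.0256) + (0.0362 + 0.5·0.3593²)·9.2520] / (0.3593·√9.2520)
   = [0.316226 + 0.932123] / 1.092886 = 1.142250
d₂ = d₁ − σ√T = 1.142250 − 1.092886 = 0.049363
N(d₁) = 0.873325,  N(d₂) = 0.519685,  e^(−rT) = 0.715394
E₀ = V₀·N(d₁) − D·e^(−rT)·N(d₂)
   = 462.3792·0.873325 − 337.0256·0.715394·0.519685 = 278.508084
B₀ = V₀ − E₀ = 462.3792 − 278.508084 = 183.871116
e^(−λT) = (B₀·e^(rT)/D − 0)/(1 − 0) = (183.8711·1.397832/337.0256 − 0)/1 = 0.76261533
λ = −ln(0.76261533)/9.2520 = 0.029291

B0=183.8711 lambda=0.0293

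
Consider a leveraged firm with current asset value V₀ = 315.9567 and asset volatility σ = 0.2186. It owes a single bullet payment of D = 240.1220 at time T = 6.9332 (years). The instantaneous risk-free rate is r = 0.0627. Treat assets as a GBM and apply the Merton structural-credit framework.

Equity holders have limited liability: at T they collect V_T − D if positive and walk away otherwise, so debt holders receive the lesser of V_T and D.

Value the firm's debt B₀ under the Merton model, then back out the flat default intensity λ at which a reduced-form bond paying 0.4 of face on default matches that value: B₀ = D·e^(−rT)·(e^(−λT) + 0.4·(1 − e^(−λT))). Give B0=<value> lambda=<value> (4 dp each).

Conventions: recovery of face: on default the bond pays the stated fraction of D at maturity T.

B0=148.9540 lambda=0.0104

Apply the equity-as-call identities (strike 240.1220, horizon 6.9332 years):
d₁ = [ln(V₀/D) + (r + σ²/2)T] / (σ√T)
   = [ln(315.9567/240.1220) + (0.0627 + 0.5·0.2186²)·6.9332] / (0.2186·√6.9332)
   = [0.274458 + 0.600366] / 0.575595 = 1.519861
d₂ = d₁ − σ√T = 1.519861 − 0.575595 = 0.944266
N(d₁) = 0.935727,  N(d₂) = 0.827483,  e^(−rT) = 0.647451
E₀ = V₀·N(d₁) − D·e^(−rT)·N(d₂)
   = 315.9567·0.935727 − 240.1220·0.647451·0.827483 = 167.002652
B₀ = V₀ − E₀ = 315.9567 − 167.002652 = 148.954048
e^(−λT) = (B₀·e^(rT)/D − 0.4)/(1 − 0.4) = (148.9540·1.544518/240.1220 − 0.4)/0.6 = 0.93017492
λ = −ln(0.93017492)/6.9332 = 0.010440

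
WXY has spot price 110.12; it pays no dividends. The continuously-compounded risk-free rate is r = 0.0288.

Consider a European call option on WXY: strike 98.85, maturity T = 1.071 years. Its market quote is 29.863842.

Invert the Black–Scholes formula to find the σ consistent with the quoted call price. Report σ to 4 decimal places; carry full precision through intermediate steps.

At σ = 0.5245 the Black–Scholes value reproduces the quote:
σ√T = 0.5245·√1.071 = 0.542800
d₁ = (ln(S/K) + (r+σ²/2)T) / (σ√T) = (ln(110.12/98.85) + (0.0288+0.5245²/2)·1.071) / 0.542800 = (0.107967 + 0.178161) / 0.542800 = 0.527133
d₂ = d₁ − σ√T = 0.527133 − 0.542800 = -0.015667
e^{−rT} = 0.969626
N(d₁) = 0.700949,  N(d₂) = 0.493750
V = S·N(d₁) − K·e^{−rT}·N(d₂) = 77.188551 − 47.324709 = 29.863842 (equal to the quote); since ∂V/∂σ > 0 for all σ, the implied volatility is unique

sigma = 0.5245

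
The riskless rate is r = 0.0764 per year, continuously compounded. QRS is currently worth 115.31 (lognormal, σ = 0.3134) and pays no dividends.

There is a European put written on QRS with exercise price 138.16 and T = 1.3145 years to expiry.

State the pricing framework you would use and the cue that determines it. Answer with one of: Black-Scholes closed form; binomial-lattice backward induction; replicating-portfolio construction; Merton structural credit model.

framework: Black-Scholes closed form

Key observation: everything needed for the exact continuous-time valuation of the European put on QRS (strike 138.16) is given, and no feature rules the closed form out.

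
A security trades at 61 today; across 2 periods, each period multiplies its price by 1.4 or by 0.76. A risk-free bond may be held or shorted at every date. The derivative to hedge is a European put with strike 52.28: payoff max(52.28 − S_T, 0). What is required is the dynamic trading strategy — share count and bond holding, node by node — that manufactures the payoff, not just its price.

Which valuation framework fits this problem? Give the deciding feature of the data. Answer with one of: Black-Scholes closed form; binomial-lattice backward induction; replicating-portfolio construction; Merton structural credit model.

framework: replicating-portfolio construction

Key observation: since the answer must list Δ and B at each node of the 1.4/0.76 lattice on 61, the replicating-portfolio method — solving the two-state system at every node — is the one that applies.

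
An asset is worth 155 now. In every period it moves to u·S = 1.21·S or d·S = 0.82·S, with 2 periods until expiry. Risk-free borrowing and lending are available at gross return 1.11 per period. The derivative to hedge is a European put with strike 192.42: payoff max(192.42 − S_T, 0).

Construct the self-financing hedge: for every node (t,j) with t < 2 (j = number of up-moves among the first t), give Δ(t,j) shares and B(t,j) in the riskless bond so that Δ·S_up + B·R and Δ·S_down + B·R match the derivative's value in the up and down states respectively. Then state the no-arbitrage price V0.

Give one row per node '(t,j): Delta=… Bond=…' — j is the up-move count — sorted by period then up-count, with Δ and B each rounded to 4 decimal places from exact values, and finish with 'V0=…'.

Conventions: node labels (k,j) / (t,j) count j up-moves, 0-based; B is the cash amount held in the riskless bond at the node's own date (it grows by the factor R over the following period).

The replicating-portfolio and risk-neutral prices coincide; use p* = (1.11−0.82)/(1.21−0.82) = 0.7436 for the latter.
Expiry values: V(2,0)=88.1980, V(2,1)=38.6290, V(2,2)=0.0000
(1,0): S=127.1000. Δ = (V_up−V_dn)/(S_up−S_dn) = (38.6290−88.1980)/(153.7910−104.2220) = -1.0000. V = [p*·38.6290 + (1−p*)·88.1980]/1.11 = 46.2514. B = V − Δ·S = 173.3514.
(1,1): S=187.5500. Δ = (V_up−V_dn)/(S_up−S_dn) = (0.0000−38.6290)/(226.9355−153.7910) = -0.5281. V = [p*·0.0000 + (1−p*)·38.6290]/1.11 = 8.9233. B = V − Δ·S = 107.9720.
(0,0): S=155.0000. Δ = (V_up−V_dn)/(S_up−S_dn) = (8.9233−46.2514)/(187.5500−127.1000) = -0.6175. V = [p*·8.9233 + (1−p*)·46.2514]/1.11 = 16.6618. B = V − Δ·S = 112.3747.
Sanity check at the root: Δ(0,0)·S0 + B(0,0) reproduces V0 = 16.6618.

(0,0): Delta=-0.6175 Bond=112.3747
(1,0): Delta=-1.0000 Bond=173.3514
(1,1): Delta=-0.5281 Bond=107.9720
V0=16.6618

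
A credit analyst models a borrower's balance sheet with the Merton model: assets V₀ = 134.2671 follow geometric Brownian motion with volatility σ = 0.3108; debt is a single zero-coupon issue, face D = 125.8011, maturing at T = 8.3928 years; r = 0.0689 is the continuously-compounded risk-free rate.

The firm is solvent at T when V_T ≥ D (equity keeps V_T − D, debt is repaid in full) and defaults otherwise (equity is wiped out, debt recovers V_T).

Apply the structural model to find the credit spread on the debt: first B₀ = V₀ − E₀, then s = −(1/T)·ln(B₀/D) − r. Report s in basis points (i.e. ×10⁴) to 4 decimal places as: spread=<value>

spread=212.6922

With assets at 134.2671 and a single debt payment of 125.8011 at 8.3928 years:
d₁ = [ln(V₀/D) + (r + σ²/2)T] / (σ√T)
   = [ln(134.2671/125.8011) + (0.0689 + 0.5·0.3108²)·8.3928] / (0.3108·√8.3928)
   = [0.065129 + 0.983622] / 0.900398 = 1.164764
d₂ = d₁ − σ√T = 1.164764 − 0.900398 = 0.264366
N(d₁) = 0.877943,  N(d₂) = 0.604251,  e^(−rT) = 0.560871
E₀ = V₀·N(d₁) − D·e^(−rT)·N(d₂)
   = 134.2671·0.877943 − 125.8011·0.560871·0.604251 = 75.243943
B₀ = V₀ − E₀ = 134.2671 − 75.243943 = 59.023157
spread = −(1/T)·ln(B₀/D) − r = −(1/8.3928)·ln(59.023157/125.8011) − 0.0689 = 0.02126922
in basis points: 0.02126922 × 10⁴ = 212.6922 bp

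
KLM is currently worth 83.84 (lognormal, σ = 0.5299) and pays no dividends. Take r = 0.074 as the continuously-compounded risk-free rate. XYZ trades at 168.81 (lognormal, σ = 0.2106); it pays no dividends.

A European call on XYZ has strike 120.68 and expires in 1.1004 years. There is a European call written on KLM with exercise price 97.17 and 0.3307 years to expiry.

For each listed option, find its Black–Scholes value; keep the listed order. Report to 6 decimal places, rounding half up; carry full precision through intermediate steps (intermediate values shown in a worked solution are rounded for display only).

[XYZ call K=120.68]
σ√T = 0.2106·√1.1004 = 0.220919
d₁ = (ln(S/K) + (r+σ²/2)T) / (σ√T) = (ln(168.81/120.68) + (0.074+0.2106²/2)·1.1004) / 0.220919 = (0.335631 + 0.105832) / 0.220919 = 1.998303
d₂ = d₁ − σ√T = 1.998303 − 0.220919 = 1.777384
e^{−rT} = 0.921798
N(d₁) = 0.977158,  N(d₂) = 0.962247
price = S·N(d₁) − K·e^{−rT}·N(d₂) = 164.954056 − 107.042843 = 57.911214
[KLM call K=97.17]
σ√T = 0.5299·√0.3307 = 0.304727
d₁ = (ln(S/K) + (r+σ²/2)T) / (σ√T) = (ln(83.84/97.17) + (0.074+0.5299²/2)·0.3307) / 0.304727 = (-0.147552 + 0.070901) / 0.304727 = -0.251539
d₂ = d₁ − σ√T = -0.251539 − 0.304727 = -0.556266
e^{−rT} = 0.975825
N(d₁) = 0.400699,  N(d₂) = 0.289015
price = S·N(d₁) − K·e^{−rT}·N(d₂) = 33.594582 − 27.404628 = 6.189955

price(XYZ call K=120.68) = 57.911214
price(KLM call K=97.17) = 6.189955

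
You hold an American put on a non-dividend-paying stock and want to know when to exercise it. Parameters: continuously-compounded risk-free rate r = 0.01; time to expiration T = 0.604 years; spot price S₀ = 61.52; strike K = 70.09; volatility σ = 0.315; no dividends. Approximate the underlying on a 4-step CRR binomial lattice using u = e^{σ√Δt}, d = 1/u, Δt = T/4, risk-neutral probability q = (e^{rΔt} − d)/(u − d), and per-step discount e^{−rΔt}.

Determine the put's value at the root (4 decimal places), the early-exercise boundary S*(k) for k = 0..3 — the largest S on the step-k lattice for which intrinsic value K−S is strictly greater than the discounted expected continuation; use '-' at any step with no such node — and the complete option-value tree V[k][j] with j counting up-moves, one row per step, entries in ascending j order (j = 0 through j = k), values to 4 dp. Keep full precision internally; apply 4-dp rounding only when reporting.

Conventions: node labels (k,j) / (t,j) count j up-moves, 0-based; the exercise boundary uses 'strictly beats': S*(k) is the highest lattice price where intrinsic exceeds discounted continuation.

price = 11.6791
boundary = - - 48.1611 54.4323
tree:
11.6791
16.3875 6.5245
21.9289 10.3296 2.3497
27.4775 15.6577 4.4874 0.0000
32.3869 21.9289 8.5700 0.0000 0.0000

Δt=0.15100  u=1.13021  d=0.88479  q=0.47559  discount=0.99849
step 4 (expiry): payoffs max(K−S,0) = 32.3869 21.9289 8.5700 0.0000 0.0000
step 3: (k=3,j=0): S=42.6125, K−S=27.4775, hold=27.3718 ⇒ V=27.4775 exercise | (k=3,j=1): S=54.4323, K−S=15.6577, hold=15.5520 ⇒ V=15.6577 exercise | (k=3,j=2): S=69.5306, K−S=0.5594, hold=4.4874 ⇒ V=4.4874 continue | (k=3,j=3): S=88.8169, K−S=0.0000, hold=0.0000 ⇒ V=0.0000 continue  boundary S*=54.4323
step 2: (k=2,j=0): S=48.1611, K−S=21.9289, hold=21.8231 ⇒ V=21.9289 exercise | (k=2,j=1): S=61.5200, K−S=8.5700, hold=10.3296 ⇒ V=10.3296 continue | (k=2,j=2): S=78.5843, K−S=0.0000, hold=2.3497 ⇒ V=2.3497 continue  boundary S*=48.1611
step 1: (k=1,j=0): S=54.4323, K−S=15.6577, hold=16.3875 ⇒ V=16.3875 continue | (k=1,j=1): S=69.5306, K−S=0.5594, hold=6.5245 ⇒ V=6.5245 continue  boundary S*=-
step 0: (k=0,j=0): S=61.5200, K−S=8.5700, hold=11.6791 ⇒ V=11.6791 continue  boundary S*=-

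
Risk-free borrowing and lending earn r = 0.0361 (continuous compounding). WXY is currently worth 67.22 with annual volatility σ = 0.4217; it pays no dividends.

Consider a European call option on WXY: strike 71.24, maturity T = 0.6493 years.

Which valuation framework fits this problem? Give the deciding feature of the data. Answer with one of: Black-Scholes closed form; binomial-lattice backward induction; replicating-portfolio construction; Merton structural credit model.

Key observation: a European-exercise option on WXY struck at 71.24 — a GBM underlying with constant parameters — admits an analytic price: the data contain no early exercise, no discrete tree, no debt structure.

framework: Black-Scholes closed form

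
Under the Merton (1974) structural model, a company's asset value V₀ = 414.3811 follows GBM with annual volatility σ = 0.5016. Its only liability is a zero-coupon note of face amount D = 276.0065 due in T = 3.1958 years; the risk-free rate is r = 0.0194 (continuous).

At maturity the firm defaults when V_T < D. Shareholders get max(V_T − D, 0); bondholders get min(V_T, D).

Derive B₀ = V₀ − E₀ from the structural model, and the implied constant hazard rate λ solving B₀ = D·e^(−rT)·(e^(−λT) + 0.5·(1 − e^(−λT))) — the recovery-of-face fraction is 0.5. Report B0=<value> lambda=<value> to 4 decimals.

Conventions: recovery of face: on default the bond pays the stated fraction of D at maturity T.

B0=206.0831 lambda=0.1657

Apply the equity-as-call identities (strike 276.0065, horizon 3.1958 years):
d₁ = [ln(V₀/D) + (r + σ²/2)T] / (σ√T)
   = [ln(414.3811/276.0065) + (0.0194 + 0.5·0.5016²)·3.1958] / (0.5016·√3.1958)
   = [0.406362 + 0.464034] / 0.896700 = 0.970665
d₂ = d₁ − σ√T = 0.970665 − 0.896700 = 0.073965
N(d₁) = 0.834143,  N(d₂) = 0.529481,  e^(−rT) = 0.939884
E₀ = V₀·N(d₁) − D·e^(−rT)·N(d₂)
   = 414.3811·0.834143 − 276.0065·0.939884·0.529481 = 208.298050
B₀ = V₀ − E₀ = 414.3811 − 208.298050 = 206.083050
e^(−λT) = (B₀·e^(rT)/D − 0.5)/(1 − 0.5) = (206.0831·1.063961/276.0065 − 0.5)/0.5 = 0.58883457
λ = −ln(0.58883457)/3.1958 = 0.165721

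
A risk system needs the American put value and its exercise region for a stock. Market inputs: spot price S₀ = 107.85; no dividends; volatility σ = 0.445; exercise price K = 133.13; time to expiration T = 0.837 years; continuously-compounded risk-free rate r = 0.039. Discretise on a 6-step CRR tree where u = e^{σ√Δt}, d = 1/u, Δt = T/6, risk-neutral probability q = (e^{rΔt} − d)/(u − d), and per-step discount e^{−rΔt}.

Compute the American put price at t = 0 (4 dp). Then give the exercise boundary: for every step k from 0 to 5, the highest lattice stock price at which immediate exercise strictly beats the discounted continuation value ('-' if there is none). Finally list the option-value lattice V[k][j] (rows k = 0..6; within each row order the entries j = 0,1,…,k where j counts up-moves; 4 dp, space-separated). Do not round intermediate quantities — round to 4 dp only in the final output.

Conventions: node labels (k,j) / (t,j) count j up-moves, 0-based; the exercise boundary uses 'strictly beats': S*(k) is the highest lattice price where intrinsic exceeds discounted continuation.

price = 32.7771
boundary = - - 77.3491 65.5048 77.3491 91.3351
tree:
32.7771
43.5845 21.2029
55.7809 30.5985 11.0568
67.6252 42.3875 17.9138 3.6013
77.6559 55.7809 28.0641 6.8955 0.0000
86.1505 67.6252 41.7949 13.2030 0.0000 0.0000
93.3444 77.6559 55.7809 25.2800 0.0000 0.0000 0.0000

params: Δt=0.13950 u=1.18082 d=0.84687 q=0.47488 e^(-rΔt)=0.99457
t_6 payoffs: 93.3444 77.6559 55.7809 25.2800 0.0000 0.0000 0.0000
t_5: node(5,0) S=46.9795 payoff=86.1505 vs cont=85.4282 → 86.1505 [stop]  node(5,1) S=65.5048 payoff=67.6252 vs cont=66.9029 → 67.6252 [stop]  node(5,2) S=91.3351 payoff=41.7949 vs cont=41.0726 → 41.7949 [stop]  node(5,3) S=127.3511 payoff=5.7789 vs cont=13.2030 → 13.2030 [wait]  node(5,4) S=177.5691 payoff=0.0000 vs cont=0.0000 → 0.0000 [wait]  node(5,5) S=247.5895 payoff=0.0000 vs cont=0.0000 → 0.0000 [wait]  ⇒ S*(5)=91.3351
t_4: node(4,0) S=55.4741 payoff=77.6559 vs cont=76.9335 → 77.6559 [stop]  node(4,1) S=77.3491 payoff=55.7809 vs cont=55.0586 → 55.7809 [stop]  node(4,2) S=107.8500 payoff=25.2800 vs cont=28.0641 → 28.0641 [wait]  node(4,3) S=150.3782 payoff=0.0000 vs cont=6.8955 → 6.8955 [wait]  node(4,4) S=209.6765 payoff=0.0000 vs cont=0.0000 → 0.0000 [wait]  ⇒ S*(4)=77.3491
t_3: node(3,0) S=65.5048 payoff=67.6252 vs cont=66.9029 → 67.6252 [stop]  node(3,1) S=91.3351 payoff=41.7949 vs cont=42.3875 → 42.3875 [wait]  node(3,2) S=127.3511 payoff=5.7789 vs cont=17.9138 → 17.9138 [wait]  node(3,3) S=177.5691 payoff=0.0000 vs cont=3.6013 → 3.6013 [wait]  ⇒ S*(3)=65.5048
t_2: node(2,0) S=77.3491 payoff=55.7809 vs cont=55.3385 → 55.7809 [stop]  node(2,1) S=107.8500 payoff=25.2800 vs cont=30.5985 → 30.5985 [wait]  node(2,2) S=150.3782 payoff=0.0000 vs cont=11.0568 → 11.0568 [wait]  ⇒ S*(2)=77.3491
t_1: node(1,0) S=91.3351 payoff=41.7949 vs cont=43.5845 → 43.5845 [wait]  node(1,1) S=127.3511 payoff=5.7789 vs cont=21.2029 → 21.2029 [wait]  ⇒ S*(1)=-
t_0: node(0,0) S=107.8500 payoff=25.2800 vs cont=32.7771 → 32.7771 [wait]  ⇒ S*(0)=-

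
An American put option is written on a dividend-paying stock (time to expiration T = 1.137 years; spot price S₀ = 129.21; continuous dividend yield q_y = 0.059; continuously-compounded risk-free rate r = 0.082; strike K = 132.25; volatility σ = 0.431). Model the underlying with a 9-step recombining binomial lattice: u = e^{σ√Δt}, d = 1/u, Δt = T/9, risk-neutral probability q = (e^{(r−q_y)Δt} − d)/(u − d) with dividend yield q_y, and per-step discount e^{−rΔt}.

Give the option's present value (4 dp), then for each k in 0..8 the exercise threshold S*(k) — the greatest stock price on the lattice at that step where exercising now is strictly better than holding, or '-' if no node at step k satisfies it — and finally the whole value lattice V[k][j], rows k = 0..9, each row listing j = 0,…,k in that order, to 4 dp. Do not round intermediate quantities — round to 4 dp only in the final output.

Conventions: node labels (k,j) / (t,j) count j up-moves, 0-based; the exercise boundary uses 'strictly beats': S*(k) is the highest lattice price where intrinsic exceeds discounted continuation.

price = 23.0951
boundary = - - - - 70.0123 81.6027 70.0123 81.6027 95.1120
tree:
23.0951
30.9060 14.8410
40.2380 21.1177 8.1260
50.8428 29.2279 12.4841 3.4154
62.2377 39.1804 18.7062 5.7783 0.8396
72.1819 50.6473 27.1796 9.6119 1.6044 0.0000
80.7137 62.2377 38.0034 15.6350 3.0658 0.0000 0.0000
88.0337 72.1819 50.6473 24.6559 5.8584 0.0000 0.0000 0.0000
94.3139 80.7137 62.2377 37.1380 11.1949 0.0000 0.0000 0.0000 0.0000
99.7022 88.0337 72.1819 50.6473 21.3924 0.0000 0.0000 0.0000 0.0000 0.0000

Δt=0.12633  u=1.16555  d=0.85796  q=0.47124  discount=0.98969
step 9 (expiry): payoffs max(K−S,0) = 99.7022 88.0337 72.1819 50.6473 21.3924 0.0000 0.0000 0.0000 0.0000 0.0000
step 8: (k=8,j=0): S=37.9361, K−S=94.3139, hold=93.2327 ⇒ V=94.3139 exercise | (k=8,j=1): S=51.5363, K−S=80.7137, hold=79.7334 ⇒ V=80.7137 exercise | (k=8,j=2): S=70.0123, K−S=62.2377, hold=61.3947 ⇒ V=62.2377 exercise | (k=8,j=3): S=95.1120, K−S=37.1380, hold=36.4814 ⇒ V=37.1380 exercise | (k=8,j=4): S=129.2100, K−S=3.0400, hold=11.1949 ⇒ V=11.1949 continue | (k=8,j=5): S=175.5323, K−S=0.0000, hold=0.0000 ⇒ V=0.0000 continue | (k=8,j=6): S=238.4613, K−S=0.0000, hold=0.0000 ⇒ V=0.0000 continue | (k=8,j=7): S=323.9507, K−S=0.0000, hold=0.0000 ⇒ V=0.0000 continue | (k=8,j=8): S=440.0883, K−S=0.0000, hold=0.0000 ⇒ V=0.0000 continue  boundary S*=95.1120
step 7: (k=7,j=0): S=44.2163, K−S=88.0337, hold=86.9991 ⇒ V=88.0337 exercise | (k=7,j=1): S=60.0681, K−S=72.1819, hold=71.2650 ⇒ V=72.1819 exercise | (k=7,j=2): S=81.6027, K−S=50.6473, hold=49.8903 ⇒ V=50.6473 exercise | (k=7,j=3): S=110.8576, K−S=21.3924, hold=24.6559 ⇒ V=24.6559 continue | (k=7,j=4): S=150.6006, K−S=0.0000, hold=5.8584 ⇒ V=5.8584 continue | (k=7,j=5): S=204.5915, K−S=0.0000, hold=0.0000 ⇒ V=0.0000 continue | (k=7,j=6): S=277.9383, K−S=0.0000, hold=0.0000 ⇒ V=0.0000 continue | (k=7,j=7): S=377.5803, K−S=0.0000, hold=0.0000 ⇒ V=0.0000 continue  boundary S*=81.6027
step 6: (k=6,j=0): S=51.5363, K−S=80.7137, hold=79.7334 ⇒ V=80.7137 exercise | (k=6,j=1): S=70.0123, K−S=62.2377, hold=61.3947 ⇒ V=62.2377 exercise | (k=6,j=2): S=95.1120, K−S=37.1380, hold=38.0034 ⇒ V=38.0034 continue | (k=6,j=3): S=129.2100, K−S=3.0400, hold=15.6350 ⇒ V=15.6350 continue | (k=6,j=4): S=175.5323, K−S=0.0000, hold=3.0658 ⇒ V=3.0658 continue | (k=6,j=5): S=238.4613, K−S=0.0000, hold=0.0000 ⇒ V=0.0000 continue | (k=6,j=6): S=323.9507, K−S=0.0000, hold=0.0000 ⇒ V=0.0000 continue  boundary S*=70.0123
step 5: (k=5,j=0): S=60.0681, K−S=72.1819, hold=71.2650 ⇒ V=72.1819 exercise | (k=5,j=1): S=81.6027, K−S=50.6473, hold=50.2939 ⇒ V=50.6473 exercise | (k=5,j=2): S=110.8576, K−S=21.3924, hold=27.1796 ⇒ V=27.1796 continue | (k=5,j=3): S=150.6006, K−S=0.0000, hold=9.6119 ⇒ V=9.6119 continue | (k=5,j=4): S=204.5915, K−S=0.0000, hold=1.6044 ⇒ V=1.6044 continue | (k=5,j=5): S=277.9383, K−S=0.0000, hold=0.0000 ⇒ V=0.0000 continue  boundary S*=81.6027
step 4: (k=4,j=0): S=70.0123, K−S=62.2377, hold=61.3947 ⇒ V=62.2377 exercise | (k=4,j=1): S=95.1120, K−S=37.1380, hold=39.1804 ⇒ V=39.1804 continue | (k=4,j=2): S=129.2100, K−S=3.0400, hold=18.7062 ⇒ V=18.7062 continue | (k=4,j=3): S=175.5323, K−S=0.0000, hold=5.7783 ⇒ V=5.7783 continue | (k=4,j=4): S=238.4613, K−S=0.0000, hold=0.8396 ⇒ V=0.8396 continue  boundary S*=70.0123
step 3: (k=3,j=0): S=81.6027, K−S=50.6473, hold=50.8428 ⇒ V=50.8428 continue | (k=3,j=1): S=110.8576, K−S=21.3924, hold=29.2279 ⇒ V=29.2279 continue | (k=3,j=2): S=150.6006, K−S=0.0000, hold=12.4841 ⇒ V=12.4841 continue | (k=3,j=3): S=204.5915, K−S=0.0000, hold=3.4154 ⇒ V=3.4154 continue  boundary S*=-
step 2: (k=2,j=0): S=95.1120, K−S=37.1380, hold=40.2380 ⇒ V=40.2380 continue | (k=2,j=1): S=129.2100, K−S=3.0400, hold=21.1177 ⇒ V=21.1177 continue | (k=2,j=2): S=175.5323, K−S=0.0000, hold=8.1260 ⇒ V=8.1260 continue  boundary S*=-
step 1: (k=1,j=0): S=110.8576, K−S=21.3924, hold=30.9060 ⇒ V=30.9060 continue | (k=1,j=1): S=150.6006, K−S=0.0000, hold=14.8410 ⇒ V=14.8410 continue  boundary S*=-
step 0: (k=0,j=0): S=129.2100, K−S=3.0400, hold=23.0951 ⇒ V=23.0951 continue  boundary S*=-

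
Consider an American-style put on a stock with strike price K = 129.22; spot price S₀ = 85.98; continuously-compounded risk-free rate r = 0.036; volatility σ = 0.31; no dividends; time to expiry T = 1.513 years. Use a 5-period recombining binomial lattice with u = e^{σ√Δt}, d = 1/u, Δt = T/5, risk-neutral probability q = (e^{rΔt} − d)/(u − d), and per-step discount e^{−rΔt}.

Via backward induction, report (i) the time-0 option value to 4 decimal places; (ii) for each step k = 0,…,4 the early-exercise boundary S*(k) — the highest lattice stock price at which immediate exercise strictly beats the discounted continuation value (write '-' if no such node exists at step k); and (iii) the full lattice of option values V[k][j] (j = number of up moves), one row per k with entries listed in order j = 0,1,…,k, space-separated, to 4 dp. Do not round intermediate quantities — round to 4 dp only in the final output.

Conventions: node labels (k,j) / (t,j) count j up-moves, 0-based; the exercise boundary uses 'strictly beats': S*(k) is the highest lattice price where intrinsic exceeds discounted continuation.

price = 43.3805
boundary = - 72.5000 85.9800 72.5000 85.9800
tree:
43.3805
56.7200 30.4357
68.0866 43.2400 17.7596
77.6711 56.7200 28.5014 6.9514
85.7530 68.0866 43.2400 13.7641 0.0000
92.5678 77.6711 56.7200 27.2536 0.0000 0.0000

Δt=0.30260  u=1.18593  d=0.84322  q=0.48943  discount=0.98917
step 5 (expiry): payoffs max(K−S,0) = 92.5678 77.6711 56.7200 27.2536 0.0000 0.0000
step 4: (k=4,j=0): S=43.4670, K−S=85.7530, hold=84.3530 ⇒ V=85.7530 exercise | (k=4,j=1): S=61.1334, K−S=68.0866, hold=66.6866 ⇒ V=68.0866 exercise | (k=4,j=2): S=85.9800, K−S=43.2400, hold=41.8400 ⇒ V=43.2400 exercise | (k=4,j=3): S=120.9251, K−S=8.2949, hold=13.7641 ⇒ V=13.7641 continue | (k=4,j=4): S=170.0729, K−S=0.0000, hold=0.0000 ⇒ V=0.0000 continue  boundary S*=85.9800
step 3: (k=3,j=0): S=51.5489, K−S=77.6711, hold=76.2711 ⇒ V=77.6711 exercise | (k=3,j=1): S=72.5000, K−S=56.7200, hold=55.3200 ⇒ V=56.7200 exercise | (k=3,j=2): S=101.9664, K−S=27.2536, hold=28.5014 ⇒ V=28.5014 continue | (k=3,j=3): S=143.4088, K−S=0.0000, hold=6.9514 ⇒ V=6.9514 continue  boundary S*=72.5000
step 2: (k=2,j=0): S=61.1334, K−S=68.0866, hold=66.6866 ⇒ V=68.0866 exercise | (k=2,j=1): S=85.9800, K−S=43.2400, hold=42.4440 ⇒ V=43.2400 exercise | (k=2,j=2): S=120.9251, K−S=8.2949, hold=17.7596 ⇒ V=17.7596 continue  boundary S*=85.9800
step 1: (k=1,j=0): S=72.5000, K−S=56.7200, hold=55.3200 ⇒ V=56.7200 exercise | (k=1,j=1): S=101.9664, K−S=27.2536, hold=30.4357 ⇒ V=30.4357 continue  boundary S*=72.5000
step 0: (k=0,j=0): S=85.9800, K−S=43.2400, hold=43.3805 ⇒ V=43.3805 continue  boundary S*=-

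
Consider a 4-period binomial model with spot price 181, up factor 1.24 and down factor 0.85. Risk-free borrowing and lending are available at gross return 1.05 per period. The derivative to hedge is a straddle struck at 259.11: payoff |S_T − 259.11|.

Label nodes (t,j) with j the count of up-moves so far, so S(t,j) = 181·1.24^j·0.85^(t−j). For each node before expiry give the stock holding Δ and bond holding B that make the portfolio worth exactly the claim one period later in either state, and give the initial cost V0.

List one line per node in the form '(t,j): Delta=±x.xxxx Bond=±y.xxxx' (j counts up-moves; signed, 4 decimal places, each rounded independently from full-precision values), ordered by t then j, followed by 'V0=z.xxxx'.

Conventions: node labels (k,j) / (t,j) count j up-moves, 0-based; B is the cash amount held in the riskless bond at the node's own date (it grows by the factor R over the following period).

Arbitrage-free pricing uses the up-move probability p* = (R−d)/(u−d) = 0.5128, discounting each step at R = 1.05.
Payoffs at expiry: V(4,0)=164.6269, V(4,1)=121.2758, V(4,2)=58.0342, V(4,3)=34.2241, V(4,4)=168.8127
(3,0): S=111.1566. Δ = (V_up−V_dn)/(S_up−S_dn) = (121.2758−164.6269)/(137.8342−94.4831) = -1.0000. V = [p*·121.2758 + (1−p*)·164.6269]/1.05 = 135.6148. B = V − Δ·S = 246.7714.
(3,1): S=162.1579. Δ = (V_up−V_dn)/(S_up−S_dn) = (58.0342−121.2758)/(201.0758−137.8342) = -1.0000. V = [p*·58.0342 + (1−p*)·121.2758]/1.05 = 84.6135. B = V − Δ·S = 246.7714.
(3,2): S=236.5598. Δ = (V_up−V_dn)/(S_up−S_dn) = (34.2241−58.0342)/(293.3341−201.0758) = -0.2581. V = [p*·34.2241 + (1−p*)·58.0342]/1.05 = 43.6418. B = V − Δ·S = 104.6933.
(3,3): S=345.0989. Δ = (V_up−V_dn)/(S_up−S_dn) = (168.8127−34.2241)/(427.9227−293.3341) = 1.0000. V = [p*·168.8127 + (1−p*)·34.2241]/1.05 = 98.3275. B = V − Δ·S = -246.7714.
(2,0): S=130.7725. Δ = (V_up−V_dn)/(S_up−S_dn) = (84.6135−135.6148)/(162.1579−111.1566) = -1.0000. V = [p*·84.6135 + (1−p*)·135.6148]/1.05 = 104.2479. B = V − Δ·S = 235.0204.
(2,1): S=190.7740. Δ = (V_up−V_dn)/(S_up−S_dn) = (43.6418−84.6135)/(236.5598−162.1579) = -0.5507. V = [p*·43.6418 + (1−p*)·84.6135]/1.05 = 60.5737. B = V − Δ·S = 165.6294.
(2,2): S=278.3056. Δ = (V_up−V_dn)/(S_up−S_dn) = (98.3275−43.6418)/(345.0989−236.5598) = 0.5038. V = [p*·98.3275 + (1−p*)·43.6418]/1.05 = 68.2722. B = V − Δ·S = -71.9476.
(1,0): S=153.8500. Δ = (V_up−V_dn)/(S_up−S_dn) = (60.5737−104.2479)/(190.7740−130.7725) = -0.7279. V = [p*·60.5737 + (1−p*)·104.2479]/1.05 = 77.9532. B = V − Δ·S = 189.9384.
(1,1): S=224.4400. Δ = (V_up−V_dn)/(S_up−S_dn) = (68.2722−60.5737)/(278.3056−190.7740) = 0.0880. V = [p*·68.2722 + (1−p*)·60.5737]/1.05 = 61.4492. B = V − Δ·S = 41.7096.
(0,0): S=181.0000. Δ = (V_up−V_dn)/(S_up−S_dn) = (61.4492−77.9532)/(224.4400−153.8500) = -0.2338. V = [p*·61.4492 + (1−p*)·77.9532]/1.05 = 66.1806. B = V − Δ·S = 108.4987.
Sanity check at the root: Δ(0,0)·S0 + B(0,0) reproduces V0 = 66.1806.

(0,0): Delta=-0.2338 Bond=108.4987
(1,0): Delta=-0.7279 Bond=189.9384
(1,1): Delta=0.0880 Bond=41.7096
(2,0): Delta=-1.0000 Bond=235.0204
(2,1): Delta=-0.5507 Bond=165.6294
(2,2): Delta=0.5038 Bond=-71.9476
(3,0): Delta=-1.0000 Bond=246.7714
(3,1): Delta=-1.0000 Bond=246.7714
(3,2): Delta=-0.2581 Bond=104.6933
(3,3): Delta=1.0000 Bond=-246.7714
V0=66.1806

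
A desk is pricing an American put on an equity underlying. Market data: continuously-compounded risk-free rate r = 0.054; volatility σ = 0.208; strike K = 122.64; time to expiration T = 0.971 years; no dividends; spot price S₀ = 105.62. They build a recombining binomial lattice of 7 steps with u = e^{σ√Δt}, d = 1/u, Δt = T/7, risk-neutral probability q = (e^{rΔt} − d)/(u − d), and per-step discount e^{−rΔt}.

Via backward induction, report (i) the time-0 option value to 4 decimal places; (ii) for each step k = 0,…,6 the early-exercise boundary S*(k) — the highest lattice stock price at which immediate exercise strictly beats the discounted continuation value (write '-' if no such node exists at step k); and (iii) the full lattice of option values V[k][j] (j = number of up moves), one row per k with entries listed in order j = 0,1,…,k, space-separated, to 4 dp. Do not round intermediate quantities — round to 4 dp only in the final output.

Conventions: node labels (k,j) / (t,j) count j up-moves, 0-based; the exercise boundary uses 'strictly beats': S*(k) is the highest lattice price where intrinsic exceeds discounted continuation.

price = 17.7583
boundary = - 97.7467 90.4603 97.7467 105.6200 97.7467 105.6200
tree:
17.7583
24.8933 11.6610
32.1797 17.3758 6.7410
38.9229 24.8933 10.9326 3.1066
45.1635 32.1797 17.0200 5.6707 0.8690
50.9389 38.9229 24.8933 10.0439 1.8594 0.0000
56.2837 45.1635 32.1797 17.0200 3.9785 0.0000 0.0000
61.2302 50.9389 38.9229 24.8933 8.5125 0.0000 0.0000 0.0000

Δt=0.13871  u=1.08055  d=0.92546  q=0.52912  discount=0.99254
step 7 (expiry): payoffs max(K−S,0) = 61.2302 50.9389 38.9229 24.8933 8.5125 0.0000 0.0000 0.0000
step 6: (k=6,j=0): S=66.3563, K−S=56.2837, hold=55.3685 ⇒ V=56.2837 exercise | (k=6,j=1): S=77.4765, K−S=45.1635, hold=44.2483 ⇒ V=45.1635 exercise | (k=6,j=2): S=90.4603, K−S=32.1797, hold=31.2645 ⇒ V=32.1797 exercise | (k=6,j=3): S=105.6200, K−S=17.0200, hold=16.1048 ⇒ V=17.0200 exercise | (k=6,j=4): S=123.3202, K−S=0.0000, hold=3.9785 ⇒ V=3.9785 continue | (k=6,j=5): S=143.9867, K−S=0.0000, hold=0.0000 ⇒ V=0.0000 continue | (k=6,j=6): S=168.1165, K−S=0.0000, hold=0.0000 ⇒ V=0.0000 continue  boundary S*=105.6200
step 5: (k=5,j=0): S=71.7011, K−S=50.9389, hold=50.0237 ⇒ V=50.9389 exercise | (k=5,j=1): S=83.7171, K−S=38.9229, hold=38.0077 ⇒ V=38.9229 exercise | (k=5,j=2): S=97.7467, K−S=24.8933, hold=23.9781 ⇒ V=24.8933 exercise | (k=5,j=3): S=114.1275, K−S=8.5125, hold=10.0439 ⇒ V=10.0439 continue | (k=5,j=4): S=133.2534, K−S=0.0000, hold=1.8594 ⇒ V=1.8594 continue | (k=5,j=5): S=155.5845, K−S=0.0000, hold=0.0000 ⇒ V=0.0000 continue  boundary S*=97.7467
step 4: (k=4,j=0): S=77.4765, K−S=45.1635, hold=44.2483 ⇒ V=45.1635 exercise | (k=4,j=1): S=90.4603, K−S=32.1797, hold=31.2645 ⇒ V=32.1797 exercise | (k=4,j=2): S=105.6200, K−S=17.0200, hold=16.9090 ⇒ V=17.0200 exercise | (k=4,j=3): S=123.3202, K−S=0.0000, hold=5.6707 ⇒ V=5.6707 continue | (k=4,j=4): S=143.9867, K−S=0.0000, hold=0.8690 ⇒ V=0.8690 continue  boundary S*=105.6200
step 3: (k=3,j=0): S=83.7171, K−S=38.9229, hold=38.0077 ⇒ V=38.9229 exercise | (k=3,j=1): S=97.7467, K−S=24.8933, hold=23.9781 ⇒ V=24.8933 exercise | (k=3,j=2): S=114.1275, K−S=8.5125, hold=10.9326 ⇒ V=10.9326 continue | (k=3,j=3): S=133.2534, K−S=0.0000, hold=3.1066 ⇒ V=3.1066 continue  boundary S*=97.7467
step 2: (k=2,j=0): S=90.4603, K−S=32.1797, hold=31.2645 ⇒ V=32.1797 exercise | (k=2,j=1): S=105.6200, K−S=17.0200, hold=17.3758 ⇒ V=17.3758 continue | (k=2,j=2): S=123.3202, K−S=0.0000, hold=6.7410 ⇒ V=6.7410 continue  boundary S*=90.4603
step 1: (k=1,j=0): S=97.7467, K−S=24.8933, hold=24.1649 ⇒ V=24.8933 exercise | (k=1,j=1): S=114.1275, K−S=8.5125, hold=11.6610 ⇒ V=11.6610 continue  boundary S*=97.7467
step 0: (k=0,j=0): S=105.6200, K−S=17.0200, hold=17.7583 ⇒ V=17.7583 continue  boundary S*=-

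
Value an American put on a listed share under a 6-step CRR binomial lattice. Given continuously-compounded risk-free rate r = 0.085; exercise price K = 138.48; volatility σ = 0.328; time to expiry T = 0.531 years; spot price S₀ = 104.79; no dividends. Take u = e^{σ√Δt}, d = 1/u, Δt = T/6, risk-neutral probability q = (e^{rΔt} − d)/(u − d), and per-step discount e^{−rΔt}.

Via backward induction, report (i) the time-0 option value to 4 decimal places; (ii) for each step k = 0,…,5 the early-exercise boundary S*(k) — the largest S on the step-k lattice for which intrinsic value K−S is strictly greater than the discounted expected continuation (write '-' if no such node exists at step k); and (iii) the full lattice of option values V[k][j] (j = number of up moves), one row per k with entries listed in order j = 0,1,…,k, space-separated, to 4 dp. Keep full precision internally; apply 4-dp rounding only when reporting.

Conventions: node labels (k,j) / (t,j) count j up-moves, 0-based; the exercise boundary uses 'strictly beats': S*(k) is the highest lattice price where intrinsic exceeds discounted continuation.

Δt=0.08850, u=1.10250, d=0.90703, q=0.51426, disc=e^(-rΔt)=0.99251
k=6 terminal: V=max(K-S,0) → 80.1277 67.5529 52.2684 33.6900 11.1081 0.0000 0.0000
k=5: j=0 S=64.3332 intr=74.1468 cont=73.1090 V=74.1468[EX]; j=1 S=78.1968 intr=60.2832 cont=59.2454 V=60.2832[EX]; j=2 S=95.0480 intr=43.4320 cont=42.3942 V=43.4320[EX]; j=3 S=115.5305 intr=22.9495 cont=21.9117 V=22.9495[EX]; j=4 S=140.4270 intr=0.0000 cont=5.3552 V=5.3552[hold]; j=5 S=170.6886 intr=0.0000 cont=0.0000 V=0.0000[hold]  S*(5)=115.5305
k=4: j=0 S=70.9271 intr=67.5529 cont=66.5151 V=67.5529[EX]; j=1 S=86.2116 intr=52.2684 cont=51.2305 V=52.2684[EX]; j=2 S=104.7900 intr=33.6900 cont=32.6522 V=33.6900[EX]; j=3 S=127.3719 intr=11.1081 cont=13.7973 V=13.7973[hold]; j=4 S=154.8202 intr=0.0000 cont=2.5818 V=2.5818[hold]  S*(4)=104.7900
k=3: j=0 S=78.1968 intr=60.2832 cont=59.2454 V=60.2832[EX]; j=1 S=95.0480 intr=43.4320 cont=42.3942 V=43.4320[EX]; j=2 S=115.5305 intr=22.9495 cont=23.2843 V=23.2843[hold]; j=3 S=140.4270 intr=0.0000 cont=7.9695 V=7.9695[hold]  S*(3)=95.0480
k=2: j=0 S=86.2116 intr=52.2684 cont=51.2305 V=52.2684[EX]; j=1 S=104.7900 intr=33.6900 cont=32.8231 V=33.6900[EX]; j=2 S=127.3719 intr=11.1081 cont=15.2931 V=15.2931[hold]  S*(2)=104.7900
k=1: j=0 S=95.0480 intr=43.4320 cont=42.3942 V=43.4320[EX]; j=1 S=115.5305 intr=22.9495 cont=24.0477 V=24.0477[hold]  S*(1)=95.0480
k=0: j=0 S=104.7900 intr=33.6900 cont=33.2127 V=33.6900[EX]  S*(0)=104.7900

price = 33.6900
boundary = 104.7900 95.0480 104.7900 95.0480 104.7900 115.5305
tree:
33.6900
43.4320 24.0477
52.2684 33.6900 15.2931
60.2832 43.4320 23.2843 7.9695
67.5529 52.2684 33.6900 13.7973 2.5818
74.1468 60.2832 43.4320 22.9495 5.3552 0.0000
80.1277 67.5529 52.2684 33.6900 11.1081 0.0000 0.0000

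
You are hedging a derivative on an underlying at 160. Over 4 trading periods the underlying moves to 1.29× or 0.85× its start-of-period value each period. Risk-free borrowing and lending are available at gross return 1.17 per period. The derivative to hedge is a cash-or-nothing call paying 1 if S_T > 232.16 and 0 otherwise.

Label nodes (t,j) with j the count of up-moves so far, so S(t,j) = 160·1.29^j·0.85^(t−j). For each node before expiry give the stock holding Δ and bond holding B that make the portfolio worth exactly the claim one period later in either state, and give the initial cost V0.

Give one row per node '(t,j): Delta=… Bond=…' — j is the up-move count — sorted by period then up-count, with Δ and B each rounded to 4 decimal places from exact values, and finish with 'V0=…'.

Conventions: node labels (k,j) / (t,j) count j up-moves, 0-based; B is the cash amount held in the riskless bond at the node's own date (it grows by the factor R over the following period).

The replicating-portfolio and risk-neutral prices coincide; use p* = (1.17−0.85)/(1.29−0.85) = 0.7273 for the latter.
Terminal payoffs: V(4,0)=0.0000, V(4,1)=0.0000, V(4,2)=0.0000, V(4,3)=1.0000, V(4,4)=1.0000
(3,0): S=98.2600. Δ = (V_up−V_dn)/(S_up−S_dn) = (0.0000−0.0000)/(126.7554−83.5210) = 0.0000. V = [p*·0.0000 + (1−p*)·0.0000]/1.17 = 0.0000. B = V − Δ·S = 0.0000.
(3,1): S=149.1240. Δ = (V_up−V_dn)/(S_up−S_dn) = (0.0000−0.0000)/(192.3700−126.7554) = 0.0000. V = [p*·0.0000 + (1−p*)·0.0000]/1.17 = 0.0000. B = V − Δ·S = 0.0000.
(3,2): S=226.3176. Δ = (V_up−V_dn)/(S_up−S_dn) = (1.0000−0.0000)/(291.9497−192.3700) = 0.0100. V = [p*·1.0000 + (1−p*)·0.0000]/1.17 = 0.6216. B = V − Δ·S = -1.6511.
(3,3): S=343.4702. Δ = (V_up−V_dn)/(S_up−S_dn) = (1.0000−1.0000)/(443.0766−291.9497) = 0.0000. V = [p*·1.0000 + (1−p*)·1.0000]/1.17 = 0.8547. B = V − Δ·S = 0.8547.
(2,0): S=115.6000. Δ = (V_up−V_dn)/(S_up−S_dn) = (0.0000−0.0000)/(149.1240−98.2600) = 0.0000. V = [p*·0.0000 + (1−p*)·0.0000]/1.17 = 0.0000. B = V − Δ·S = 0.0000.
(2,1): S=175.4400. Δ = (V_up−V_dn)/(S_up−S_dn) = (0.6216−0.0000)/(226.3176−149.1240) = 0.0081. V = [p*·0.6216 + (1−p*)·0.0000]/1.17 = 0.3864. B = V − Δ·S = -1.0263.
(2,2): S=266.2560. Δ = (V_up−V_dn)/(S_up−S_dn) = (0.8547−0.6216)/(343.4702−226.3176) = 0.0020. V = [p*·0.8547 + (1−p*)·0.6216]/1.17 = 0.6762. B = V − Δ·S = 0.1464.
(1,0): S=136.0000. Δ = (V_up−V_dn)/(S_up−S_dn) = (0.3864−0.0000)/(175.4400−115.6000) = 0.0065. V = [p*·0.3864 + (1−p*)·0.0000]/1.17 = 0.2402. B = V − Δ·S = -0.6380.
(1,1): S=206.4000. Δ = (V_up−V_dn)/(S_up−S_dn) = (0.6762−0.3864)/(266.2560−175.4400) = 0.0032. V = [p*·0.6762 + (1−p*)·0.3864]/1.17 = 0.5104. B = V − Δ·S = -0.1482.
(0,0): S=160.0000. Δ = (V_up−V_dn)/(S_up−S_dn) = (0.5104−0.2402)/(206.4000−136.0000) = 0.0038. V = [p*·0.5104 + (1−p*)·0.2402]/1.17 = 0.3732. B = V − Δ·S = -0.2409.
As a check, the time-0 holding Δ(0,0)·S0 + B(0,0) comes to 0.3732 — exactly V0.

(0,0): Delta=0.0038 Bond=-0.2409
(1,0): Delta=0.0065 Bond=-0.6380
(1,1): Delta=0.0032 Bond=-0.1482
(2,0): Delta=0.0000 Bond=0.0000
(2,1): Delta=0.0081 Bond=-1.0263
(2,2): Delta=0.0020 Bond=0.1464
(3,0): Delta=0.0000 Bond=0.0000
(3,1): Delta=0.0000 Bond=0.0000
(3,2): Delta=0.0100 Bond=-1.6511
(3,3): Delta=0.0000 Bond=0.8547
V0=0.3732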